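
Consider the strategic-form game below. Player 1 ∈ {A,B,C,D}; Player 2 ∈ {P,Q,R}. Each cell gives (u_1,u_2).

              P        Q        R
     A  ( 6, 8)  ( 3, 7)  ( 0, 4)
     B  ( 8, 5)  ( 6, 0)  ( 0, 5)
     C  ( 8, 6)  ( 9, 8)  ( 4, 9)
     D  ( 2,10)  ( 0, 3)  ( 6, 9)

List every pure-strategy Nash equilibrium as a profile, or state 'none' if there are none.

Nash profiles: (B,P)

(A,P): not NE [P1→C gives 8>6]
(A,Q): not NE [P1→C gives 9>3; P2→P gives 8>7]
(A,R): not NE [P1→D gives 6>0; P2→P gives 8>4]
(B,P): NE
(B,Q): not NE [P1→C gives 9>6; P2→R gives 5>0]
(B,R): not NE [P1→D gives 6>0]
(C,P): not NE [P2→R gives 9>6]
(C,Q): not NE [P2→R gives 9>8]
(C,R): not NE [P1→D gives 6>4]
(D,P): not NE [P1→C gives 8>2]
(D,Q): not NE [P1→C gives 9>0; P2→P gives 10>3]
(D,R): not NE [P2→P gives 10>9]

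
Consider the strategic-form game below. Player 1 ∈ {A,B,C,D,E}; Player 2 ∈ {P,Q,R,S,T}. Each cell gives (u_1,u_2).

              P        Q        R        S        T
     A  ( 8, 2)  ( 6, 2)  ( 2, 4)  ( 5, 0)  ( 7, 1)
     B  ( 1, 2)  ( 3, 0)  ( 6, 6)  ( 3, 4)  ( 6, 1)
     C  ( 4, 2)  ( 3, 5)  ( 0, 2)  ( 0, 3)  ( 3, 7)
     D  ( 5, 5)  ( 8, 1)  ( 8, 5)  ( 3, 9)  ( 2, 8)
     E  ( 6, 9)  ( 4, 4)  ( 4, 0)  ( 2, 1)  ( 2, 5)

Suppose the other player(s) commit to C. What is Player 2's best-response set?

u_2(P vs C) = 2
u_2(Q vs C) = 5
u_2(R vs C) = 2
u_2(S vs C) = 3
u_2(T vs C) = 7
max payoff 7 at {T}

P2 best: {T}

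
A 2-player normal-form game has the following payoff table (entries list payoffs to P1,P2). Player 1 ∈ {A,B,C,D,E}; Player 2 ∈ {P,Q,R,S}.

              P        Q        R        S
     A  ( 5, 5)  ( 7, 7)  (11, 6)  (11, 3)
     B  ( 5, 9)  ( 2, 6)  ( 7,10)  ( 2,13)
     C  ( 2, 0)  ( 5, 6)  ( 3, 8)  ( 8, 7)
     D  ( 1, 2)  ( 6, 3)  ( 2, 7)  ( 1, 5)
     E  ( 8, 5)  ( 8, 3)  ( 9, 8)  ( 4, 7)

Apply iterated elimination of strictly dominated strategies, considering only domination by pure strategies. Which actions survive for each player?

P1 drop B (E beats it: P:8>5 Q:8>2 R:9>7 S:4>2)
P1 drop C (A beats it: P:5>2 Q:7>5 R:11>3 S:11>8)
P1 drop D (A beats it: P:5>1 Q:7>6 R:11>2 S:11>1)
P2 drop P (R beats it: A:6>5 E:8>5)
P2 drop S (R beats it: A:6>3 E:8>7)
P1→{A,E} P2→{Q,R}

IESDS → P1:{A,E} P2:{Q,R}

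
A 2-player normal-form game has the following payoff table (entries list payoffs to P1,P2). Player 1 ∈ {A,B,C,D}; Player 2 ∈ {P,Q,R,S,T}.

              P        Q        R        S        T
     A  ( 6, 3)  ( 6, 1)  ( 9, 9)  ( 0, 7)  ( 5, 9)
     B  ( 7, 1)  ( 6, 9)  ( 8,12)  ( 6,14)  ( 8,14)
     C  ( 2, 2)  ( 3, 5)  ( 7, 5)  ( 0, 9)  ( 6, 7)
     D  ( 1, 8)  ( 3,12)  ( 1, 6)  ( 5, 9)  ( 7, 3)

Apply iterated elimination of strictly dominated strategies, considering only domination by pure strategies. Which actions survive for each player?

IESDS → P1:{A,B} P2:{R,S,T}

P1 drop C (B beats it: P:7>2 Q:6>3 R:8>7 S:6>0 T:8>6)
P1 drop D (B beats it: P:7>1 Q:6>3 R:8>1 S:6>5 T:8>7)
P2 drop P (R beats it: A:9>3 B:12>1)
P2 drop Q (R beats it: A:9>1 B:12>9)
P1→{A,B} P2→{R,S,T}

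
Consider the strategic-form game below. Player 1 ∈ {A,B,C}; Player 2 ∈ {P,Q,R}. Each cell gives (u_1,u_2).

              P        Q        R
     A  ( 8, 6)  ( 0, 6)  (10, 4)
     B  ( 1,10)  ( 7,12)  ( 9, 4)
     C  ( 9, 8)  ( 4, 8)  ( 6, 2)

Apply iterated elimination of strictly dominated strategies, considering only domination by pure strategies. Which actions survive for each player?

P2 drop R (P beats it: A:6>4 B:10>4 C:8>2)
P1 drop A (C beats it: P:9>8 Q:4>0)
P1→{B,C} P2→{P,Q}

Remaining: P1:{B,C} P2:{P,Q}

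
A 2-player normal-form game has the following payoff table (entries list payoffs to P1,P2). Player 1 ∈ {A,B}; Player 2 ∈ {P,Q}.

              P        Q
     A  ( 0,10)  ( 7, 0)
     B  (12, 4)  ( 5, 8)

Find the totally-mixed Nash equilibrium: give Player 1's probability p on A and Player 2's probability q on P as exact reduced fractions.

(p,q) = (2/7, 1/7)

P1 indiff ⇒ q·0+(1-q)·7 = q·12+(1-q)·5 ⇒ q(-12) = (1-q)(-2) ⇒ q = 1/7
P2 indiff ⇒ p·10+(1-p)·4 = p·0+(1-p)·8 ⇒ p(10) = (1-p)(4) ⇒ p = 2/7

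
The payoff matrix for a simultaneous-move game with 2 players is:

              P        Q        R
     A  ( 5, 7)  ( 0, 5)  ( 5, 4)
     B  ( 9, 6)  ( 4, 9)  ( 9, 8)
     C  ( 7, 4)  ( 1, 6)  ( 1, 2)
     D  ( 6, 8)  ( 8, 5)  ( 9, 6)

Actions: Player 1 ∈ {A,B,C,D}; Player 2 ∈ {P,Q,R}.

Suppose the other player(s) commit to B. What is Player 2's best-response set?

u_2(P vs B) = 6
u_2(Q vs B) = 9
u_2(R vs B) = 8
max payoff 9 at {Q}

BR_2 = {Q}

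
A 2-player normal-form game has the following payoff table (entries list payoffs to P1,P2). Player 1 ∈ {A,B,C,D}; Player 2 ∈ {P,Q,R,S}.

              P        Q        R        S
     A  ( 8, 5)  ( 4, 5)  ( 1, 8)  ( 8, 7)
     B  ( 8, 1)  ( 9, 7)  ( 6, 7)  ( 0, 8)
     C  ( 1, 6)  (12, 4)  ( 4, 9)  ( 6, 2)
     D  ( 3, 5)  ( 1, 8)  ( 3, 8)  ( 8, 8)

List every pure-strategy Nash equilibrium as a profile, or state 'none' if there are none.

PSNE = {(D,S)}

(A,P): not NE [P2→R gives 8>5]
(A,Q): not NE [P1→C gives 12>4; P2→R gives 8>5]
(A,R): not NE [P1→B gives 6>1]
(A,S): not NE [P2→R gives 8>7]
(B,P): not NE [P2→S gives 8>1]
(B,Q): not NE [P1→C gives 12>9; P2→S gives 8>7]
(B,R): not NE [P2→S gives 8>7]
(B,S): not NE [P1→D gives 8>0]
(C,P): not NE [P1→B gives 8>1; P2→R gives 9>6]
(C,Q): not NE [P2→R gives 9>4]
(C,R): not NE [P1→B gives 6>4]
(C,S): not NE [P1→D gives 8>6; P2→R gives 9>2]
(D,P): not NE [P1→B gives 8>3; P2→S gives 8>5]
(D,Q): not NE [P1→C gives 12>1]
(D,R): not NE [P1→B gives 6>3]
(D,S): NE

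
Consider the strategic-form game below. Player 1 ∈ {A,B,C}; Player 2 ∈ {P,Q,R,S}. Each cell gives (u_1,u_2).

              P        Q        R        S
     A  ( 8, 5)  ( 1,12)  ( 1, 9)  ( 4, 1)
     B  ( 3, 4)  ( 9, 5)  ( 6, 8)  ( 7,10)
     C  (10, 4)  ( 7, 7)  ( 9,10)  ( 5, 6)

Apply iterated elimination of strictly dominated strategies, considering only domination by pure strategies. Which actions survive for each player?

Remaining: P1:{B,C} P2:{R,S}

P1 drop A (C beats it: P:10>8 Q:7>1 R:9>1 S:5>4)
P2 drop P (Q beats it: B:5>4 C:7>4)
P2 drop Q (R beats it: B:8>5 C:10>7)
P1→{B,C} P2→{R,S}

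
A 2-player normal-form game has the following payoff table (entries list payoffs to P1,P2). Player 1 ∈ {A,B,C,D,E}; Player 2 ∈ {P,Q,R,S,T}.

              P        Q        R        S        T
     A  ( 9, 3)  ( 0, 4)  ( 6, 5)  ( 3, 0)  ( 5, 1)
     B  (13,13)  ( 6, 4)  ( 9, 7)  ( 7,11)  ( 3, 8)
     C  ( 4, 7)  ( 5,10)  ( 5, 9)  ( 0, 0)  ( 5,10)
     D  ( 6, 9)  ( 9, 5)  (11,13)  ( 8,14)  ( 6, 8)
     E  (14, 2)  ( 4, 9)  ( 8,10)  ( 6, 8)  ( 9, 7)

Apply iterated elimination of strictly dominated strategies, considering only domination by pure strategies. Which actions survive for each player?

Remaining: P1:{B,D,E} P2:{P,R,S}

P1 drop A (E beats it: P:14>9 Q:4>0 R:8>6 S:6>3 T:9>5)
P1 drop C (D beats it: P:6>4 Q:9>5 R:11>5 S:8>0 T:6>5)
P2 drop Q (R beats it: B:7>4 D:13>5 E:10>9)
P2 drop T (S beats it: B:11>8 D:14>8 E:8>7)
P1→{B,D,E} P2→{P,R,S}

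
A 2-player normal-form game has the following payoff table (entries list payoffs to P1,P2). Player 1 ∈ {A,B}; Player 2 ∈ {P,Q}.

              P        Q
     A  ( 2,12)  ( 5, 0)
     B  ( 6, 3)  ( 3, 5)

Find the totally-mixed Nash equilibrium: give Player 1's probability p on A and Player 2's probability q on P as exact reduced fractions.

P1 indiff ⇒ q·2+(1-q)·5 = q·6+(1-q)·3 ⇒ q(-4) = (1-q)(-2) ⇒ q = 1/3
P2 indiff ⇒ p·12+(1-p)·3 = p·0+(1-p)·5 ⇒ p(12) = (1-p)(2) ⇒ p = 1/7

p=1/7, q=1/3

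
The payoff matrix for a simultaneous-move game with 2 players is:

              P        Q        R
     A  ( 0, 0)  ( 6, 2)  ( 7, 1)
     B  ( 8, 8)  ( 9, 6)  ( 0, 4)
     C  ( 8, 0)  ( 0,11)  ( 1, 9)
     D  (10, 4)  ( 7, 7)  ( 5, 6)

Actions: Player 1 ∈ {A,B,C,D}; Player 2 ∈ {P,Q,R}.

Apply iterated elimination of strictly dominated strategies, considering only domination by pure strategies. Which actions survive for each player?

P1 drop C (D beats it: P:10>8 Q:7>0 R:5>1)
P2 drop R (Q beats it: A:2>1 B:6>4 D:7>6)
P1 drop A (B beats it: P:8>0 Q:9>6)
P1→{B,D} P2→{P,Q}

Remaining: P1:{B,D} P2:{P,Q}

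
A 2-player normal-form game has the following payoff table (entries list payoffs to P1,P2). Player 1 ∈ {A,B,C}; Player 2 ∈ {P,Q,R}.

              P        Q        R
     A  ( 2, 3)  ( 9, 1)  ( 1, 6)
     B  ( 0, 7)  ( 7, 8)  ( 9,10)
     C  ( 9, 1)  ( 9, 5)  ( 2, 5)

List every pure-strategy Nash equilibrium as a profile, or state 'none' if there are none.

NE set: (B,R), (C,Q)

(A,P): not NE [P1→C gives 9>2; P2→R gives 6>3]
(A,Q): not NE [P2→R gives 6>1]
(A,R): not NE [P1→B gives 9>1]
(B,P): not NE [P1→C gives 9>0; P2→R gives 10>7]
(B,Q): not NE [P1→C gives 9>7; P2→R gives 10>8]
(B,R): NE
(C,P): not NE [P2→R gives 5>1]
(C,Q): NE
(C,R): not NE [P1→B gives 9>2]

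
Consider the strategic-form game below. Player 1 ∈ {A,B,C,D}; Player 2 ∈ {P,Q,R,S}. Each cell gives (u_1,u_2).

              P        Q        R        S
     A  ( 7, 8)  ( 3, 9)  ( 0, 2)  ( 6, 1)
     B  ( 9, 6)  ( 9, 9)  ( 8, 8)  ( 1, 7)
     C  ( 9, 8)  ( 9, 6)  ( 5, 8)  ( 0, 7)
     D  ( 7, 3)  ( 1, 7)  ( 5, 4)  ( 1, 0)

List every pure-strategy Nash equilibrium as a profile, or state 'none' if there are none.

NE set: (B,Q), (C,P)

(A,P): not NE [P1→C gives 9>7; P2→Q gives 9>8]
(A,Q): not NE [P1→C gives 9>3]
(A,R): not NE [P1→B gives 8>0; P2→Q gives 9>2]
(A,S): not NE [P2→Q gives 9>1]
(B,P): not NE [P2→Q gives 9>6]
(B,Q): NE
(B,R): not NE [P2→Q gives 9>8]
(B,S): not NE [P1→A gives 6>1; P2→Q gives 9>7]
(C,P): NE
(C,Q): not NE [P2→R gives 8>6]
(C,R): not NE [P1→B gives 8>5]
(C,S): not NE [P1→A gives 6>0; P2→R gives 8>7]
(D,P): not NE [P1→C gives 9>7; P2→Q gives 7>3]
(D,Q): not NE [P1→C gives 9>1]
(D,R): not NE [P1→B gives 8>5; P2→Q gives 7>4]
(D,S): not NE [P1→A gives 6>1; P2→Q gives 7>0]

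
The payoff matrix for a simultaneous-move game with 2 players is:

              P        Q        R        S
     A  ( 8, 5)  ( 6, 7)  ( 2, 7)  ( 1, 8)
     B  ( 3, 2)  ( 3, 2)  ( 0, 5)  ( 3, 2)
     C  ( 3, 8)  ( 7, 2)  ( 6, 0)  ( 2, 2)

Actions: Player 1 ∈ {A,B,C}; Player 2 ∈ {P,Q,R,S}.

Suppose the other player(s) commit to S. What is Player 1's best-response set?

BR_1 = {B}

u_1(A vs S) = 1
u_1(B vs S) = 3
u_1(C vs S) = 2
max payoff 3 at {B}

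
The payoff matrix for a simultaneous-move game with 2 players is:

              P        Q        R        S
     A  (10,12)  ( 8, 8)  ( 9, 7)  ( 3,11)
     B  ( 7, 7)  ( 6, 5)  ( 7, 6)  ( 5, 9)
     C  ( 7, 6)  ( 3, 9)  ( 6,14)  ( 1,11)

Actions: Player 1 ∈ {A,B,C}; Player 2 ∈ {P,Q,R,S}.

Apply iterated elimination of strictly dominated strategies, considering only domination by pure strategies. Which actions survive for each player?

Survivors P1:{A,B} P2:{P,S}

P1 drop C (A beats it: P:10>7 Q:8>3 R:9>6 S:3>1)
P2 drop Q (P beats it: A:12>8 B:7>5)
P2 drop R (P beats it: A:12>7 B:7>6)
P1→{A,B} P2→{P,S}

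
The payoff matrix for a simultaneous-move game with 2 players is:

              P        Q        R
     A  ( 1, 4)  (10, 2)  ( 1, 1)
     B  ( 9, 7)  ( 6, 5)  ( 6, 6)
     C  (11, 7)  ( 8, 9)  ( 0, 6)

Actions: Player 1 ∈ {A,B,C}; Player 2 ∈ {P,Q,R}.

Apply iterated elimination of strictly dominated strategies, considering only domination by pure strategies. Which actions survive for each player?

P2 drop R (P beats it: A:4>1 B:7>6 C:7>6)
P1 drop B (C beats it: P:11>9 Q:8>6)
P1→{A,C} P2→{P,Q}

Survivors P1:{A,C} P2:{P,Q}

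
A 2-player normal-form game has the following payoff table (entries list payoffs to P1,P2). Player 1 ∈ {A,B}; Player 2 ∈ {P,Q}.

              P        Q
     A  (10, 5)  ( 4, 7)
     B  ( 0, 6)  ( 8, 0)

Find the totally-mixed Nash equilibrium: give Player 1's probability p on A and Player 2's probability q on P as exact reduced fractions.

p=3/4, q=2/7

P1 indiff ⇒ q·10+(1-q)·4 = q·0+(1-q)·8 ⇒ q(10) = (1-q)(4) ⇒ q = 2/7
P2 indiff ⇒ p·5+(1-p)·6 = p·7+(1-p)·0 ⇒ p(-2) = (1-p)(-6) ⇒ p = 3/4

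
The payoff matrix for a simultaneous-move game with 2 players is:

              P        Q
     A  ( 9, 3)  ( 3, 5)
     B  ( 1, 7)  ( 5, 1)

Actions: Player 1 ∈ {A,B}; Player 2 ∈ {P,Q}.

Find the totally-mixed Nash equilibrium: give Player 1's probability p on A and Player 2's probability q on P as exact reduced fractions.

P1 mixes 3/4 on A; P2 mixes 1/5 on P

P1 indiff ⇒ q·9+(1-q)·3 = q·1+(1-q)·5 ⇒ q(8) = (1-q)(2) ⇒ q = 1/5
P2 indiff ⇒ p·3+(1-p)·7 = p·5+(1-p)·1 ⇒ p(-2) = (1-p)(-6) ⇒ p = 3/4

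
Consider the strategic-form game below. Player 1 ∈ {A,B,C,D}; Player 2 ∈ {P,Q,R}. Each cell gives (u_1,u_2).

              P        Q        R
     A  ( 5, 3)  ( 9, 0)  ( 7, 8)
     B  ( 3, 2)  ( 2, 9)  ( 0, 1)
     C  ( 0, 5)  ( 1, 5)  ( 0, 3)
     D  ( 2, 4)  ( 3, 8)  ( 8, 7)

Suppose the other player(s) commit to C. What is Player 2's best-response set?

argmax u_2 = {P,Q}

u_2(P vs C) = 5
u_2(Q vs C) = 5
u_2(R vs C) = 3
max payoff 5 at {P,Q}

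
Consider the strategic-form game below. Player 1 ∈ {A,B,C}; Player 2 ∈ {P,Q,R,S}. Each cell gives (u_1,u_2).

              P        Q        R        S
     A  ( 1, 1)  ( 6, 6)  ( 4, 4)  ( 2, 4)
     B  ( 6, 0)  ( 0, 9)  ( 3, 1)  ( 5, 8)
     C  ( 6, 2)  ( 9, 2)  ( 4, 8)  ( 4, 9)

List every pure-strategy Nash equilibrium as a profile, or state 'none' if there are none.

PSNE: ∅

(A,P): not NE [P1→C gives 6>1; P2→Q gives 6>1]
(A,Q): not NE [P1→C gives 9>6]
(A,R): not NE [P2→Q gives 6>4]
(A,S): not NE [P1→B gives 5>2; P2→Q gives 6>4]
(B,P): not NE [P2→Q gives 9>0]
(B,Q): not NE [P1→C gives 9>0]
(B,R): not NE [P1→C gives 4>3; P2→Q gives 9>1]
(B,S): not NE [P2→Q gives 9>8]
(C,P): not NE [P2→S gives 9>2]
(C,Q): not NE [P2→S gives 9>2]
(C,R): not NE [P2→S gives 9>8]
(C,S): not NE [P1→B gives 5>4]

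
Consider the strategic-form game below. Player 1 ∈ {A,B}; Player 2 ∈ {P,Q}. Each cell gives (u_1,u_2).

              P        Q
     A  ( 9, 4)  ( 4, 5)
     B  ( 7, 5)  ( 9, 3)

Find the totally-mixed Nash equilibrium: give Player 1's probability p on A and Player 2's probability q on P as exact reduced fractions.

(p,q) = (2/3, 5/7)

P1 indiff ⇒ q·9+(1-q)·4 = q·7+(1-q)·9 ⇒ q(2) = (1-q)(5) ⇒ q = 5/7
P2 indiff ⇒ p·4+(1-p)·5 = p·5+(1-p)·3 ⇒ p(-1) = (1-p)(-2) ⇒ p = 2/3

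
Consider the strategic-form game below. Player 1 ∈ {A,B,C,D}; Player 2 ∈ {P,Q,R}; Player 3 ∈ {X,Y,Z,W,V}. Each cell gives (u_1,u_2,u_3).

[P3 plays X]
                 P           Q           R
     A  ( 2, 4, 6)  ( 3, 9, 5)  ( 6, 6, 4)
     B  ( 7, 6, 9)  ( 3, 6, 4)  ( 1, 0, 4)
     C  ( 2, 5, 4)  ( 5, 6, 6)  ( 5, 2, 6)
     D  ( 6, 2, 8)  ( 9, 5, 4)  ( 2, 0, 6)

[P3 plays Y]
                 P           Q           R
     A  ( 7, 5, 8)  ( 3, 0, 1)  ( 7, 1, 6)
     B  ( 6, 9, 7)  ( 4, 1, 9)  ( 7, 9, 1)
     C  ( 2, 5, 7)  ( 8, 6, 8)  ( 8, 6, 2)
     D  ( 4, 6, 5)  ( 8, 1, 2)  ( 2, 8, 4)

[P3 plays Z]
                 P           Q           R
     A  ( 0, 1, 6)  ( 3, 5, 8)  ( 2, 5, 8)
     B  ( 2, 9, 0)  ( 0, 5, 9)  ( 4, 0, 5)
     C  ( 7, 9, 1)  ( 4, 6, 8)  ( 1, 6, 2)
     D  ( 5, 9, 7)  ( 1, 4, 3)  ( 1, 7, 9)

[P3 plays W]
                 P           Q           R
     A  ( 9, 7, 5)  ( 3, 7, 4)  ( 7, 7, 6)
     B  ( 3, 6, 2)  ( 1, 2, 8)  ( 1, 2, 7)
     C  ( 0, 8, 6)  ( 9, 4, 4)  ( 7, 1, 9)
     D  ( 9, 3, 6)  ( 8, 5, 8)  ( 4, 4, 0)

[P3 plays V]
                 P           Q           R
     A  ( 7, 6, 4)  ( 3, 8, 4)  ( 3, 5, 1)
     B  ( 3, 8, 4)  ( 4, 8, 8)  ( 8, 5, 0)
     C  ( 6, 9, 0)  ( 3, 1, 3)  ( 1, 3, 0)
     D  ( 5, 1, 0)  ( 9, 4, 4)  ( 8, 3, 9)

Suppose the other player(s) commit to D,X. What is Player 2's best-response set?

P2 best: {Q}

u_2(P vs D,X) = 2
u_2(Q vs D,X) = 5
u_2(R vs D,X) = 0
max payoff 5 at {Q}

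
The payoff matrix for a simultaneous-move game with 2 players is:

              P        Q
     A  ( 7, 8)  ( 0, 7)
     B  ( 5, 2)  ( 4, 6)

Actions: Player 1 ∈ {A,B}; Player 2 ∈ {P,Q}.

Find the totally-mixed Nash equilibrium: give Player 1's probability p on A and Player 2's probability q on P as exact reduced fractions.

P1 mixes 4/5 on A; P2 mixes 2/3 on P

P1 indiff ⇒ q·7+(1-q)·0 = q·5+(1-q)·4 ⇒ q(2) = (1-q)(4) ⇒ q = 2/3
P2 indiff ⇒ p·8+(1-p)·2 = p·7+(1-p)·6 ⇒ p(1) = (1-p)(4) ⇒ p = 4/5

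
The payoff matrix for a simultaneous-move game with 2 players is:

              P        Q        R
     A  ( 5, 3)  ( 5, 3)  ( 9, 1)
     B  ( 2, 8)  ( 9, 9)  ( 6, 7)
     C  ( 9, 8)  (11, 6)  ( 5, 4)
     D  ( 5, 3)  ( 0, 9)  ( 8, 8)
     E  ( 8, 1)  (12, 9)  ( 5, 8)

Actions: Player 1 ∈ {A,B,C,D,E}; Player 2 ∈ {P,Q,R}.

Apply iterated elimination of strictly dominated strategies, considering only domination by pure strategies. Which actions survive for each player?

P2 drop R (Q beats it: A:3>1 B:9>7 C:6>4 D:9>8 E:9>8)
P1 drop A (C beats it: P:9>5 Q:11>5)
P1 drop B (C beats it: P:9>2 Q:11>9)
P1 drop D (C beats it: P:9>5 Q:11>0)
P1→{C,E} P2→{P,Q}

Survivors P1:{C,E} P2:{P,Q}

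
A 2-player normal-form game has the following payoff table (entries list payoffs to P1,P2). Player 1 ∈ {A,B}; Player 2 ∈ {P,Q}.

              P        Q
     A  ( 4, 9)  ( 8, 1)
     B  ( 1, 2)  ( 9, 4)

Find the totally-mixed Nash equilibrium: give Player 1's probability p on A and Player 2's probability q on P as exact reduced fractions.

P1 indiff ⇒ q·4+(1-q)·8 = q·1+(1-q)·9 ⇒ q(3) = (1-q)(1) ⇒ q = 1/4
P2 indiff ⇒ p·9+(1-p)·2 = p·1+(1-p)·4 ⇒ p(8) = (1-p)(2) ⇒ p = 1/5

(p,q) = (1/5, 1/4)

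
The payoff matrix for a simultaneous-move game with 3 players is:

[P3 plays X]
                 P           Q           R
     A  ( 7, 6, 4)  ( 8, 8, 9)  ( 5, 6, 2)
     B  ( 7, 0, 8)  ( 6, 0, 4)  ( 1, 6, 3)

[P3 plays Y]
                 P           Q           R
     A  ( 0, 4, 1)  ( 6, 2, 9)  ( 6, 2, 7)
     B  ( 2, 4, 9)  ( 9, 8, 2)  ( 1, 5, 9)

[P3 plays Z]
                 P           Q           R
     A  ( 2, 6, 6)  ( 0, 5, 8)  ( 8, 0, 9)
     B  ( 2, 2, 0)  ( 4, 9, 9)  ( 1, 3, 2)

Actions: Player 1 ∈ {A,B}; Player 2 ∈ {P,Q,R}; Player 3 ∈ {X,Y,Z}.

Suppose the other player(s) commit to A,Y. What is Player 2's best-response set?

argmax u_2 = {P}

u_2(P vs A,Y) = 4
u_2(Q vs A,Y) = 2
u_2(R vs A,Y) = 2
max payoff 4 at {P}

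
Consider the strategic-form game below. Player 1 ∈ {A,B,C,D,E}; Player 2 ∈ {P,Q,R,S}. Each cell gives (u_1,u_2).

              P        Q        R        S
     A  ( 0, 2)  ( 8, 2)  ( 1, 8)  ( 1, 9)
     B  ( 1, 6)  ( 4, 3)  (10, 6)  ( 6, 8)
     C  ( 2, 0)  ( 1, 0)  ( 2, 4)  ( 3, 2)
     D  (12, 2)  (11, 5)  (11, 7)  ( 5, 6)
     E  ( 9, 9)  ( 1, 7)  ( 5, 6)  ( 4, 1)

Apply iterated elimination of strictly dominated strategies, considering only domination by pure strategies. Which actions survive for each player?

P1 drop A (D beats it: P:12>0 Q:11>8 R:11>1 S:5>1)
P1 drop C (D beats it: P:12>2 Q:11>1 R:11>2 S:5>3)
P1 drop E (D beats it: P:12>9 Q:11>1 R:11>5 S:5>4)
P2 drop P (S beats it: B:8>6 D:6>2)
P2 drop Q (R beats it: B:6>3 D:7>5)
P1→{B,D} P2→{R,S}

Survivors P1:{B,D} P2:{R,S}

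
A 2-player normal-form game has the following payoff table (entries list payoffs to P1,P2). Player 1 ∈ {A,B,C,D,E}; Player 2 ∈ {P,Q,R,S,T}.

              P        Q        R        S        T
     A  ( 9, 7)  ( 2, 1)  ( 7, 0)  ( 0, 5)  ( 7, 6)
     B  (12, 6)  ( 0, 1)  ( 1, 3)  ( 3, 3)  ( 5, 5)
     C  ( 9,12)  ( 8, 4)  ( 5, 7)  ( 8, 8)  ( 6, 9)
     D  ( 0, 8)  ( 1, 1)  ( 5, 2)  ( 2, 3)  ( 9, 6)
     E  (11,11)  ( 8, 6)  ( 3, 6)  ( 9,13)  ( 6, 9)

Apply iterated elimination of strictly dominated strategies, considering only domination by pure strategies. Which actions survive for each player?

P2 drop Q (P beats it: A:7>1 B:6>1 C:12>4 D:8>1 E:11>6)
P2 drop R (P beats it: A:7>0 B:6>3 C:12>7 D:8>2 E:11>6)
P2 drop T (P beats it: A:7>6 B:6>5 C:12>9 D:8>6 E:11>9)
P1 drop A (B beats it: P:12>9 S:3>0)
P1 drop C (E beats it: P:11>9 S:9>8)
P1 drop D (B beats it: P:12>0 S:3>2)
P1→{B,E} P2→{P,S}

Remaining: P1:{B,E} P2:{P,S}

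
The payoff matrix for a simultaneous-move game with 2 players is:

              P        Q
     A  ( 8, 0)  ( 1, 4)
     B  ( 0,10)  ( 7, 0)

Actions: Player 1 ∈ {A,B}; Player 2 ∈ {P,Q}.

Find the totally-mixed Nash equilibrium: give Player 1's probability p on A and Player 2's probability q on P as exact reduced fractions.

P1 indiff ⇒ q·8+(1-q)·1 = q·0+(1-q)·7 ⇒ q(8) = (1-q)(6) ⇒ q = 3/7
P2 indiff ⇒ p·0+(1-p)·10 = p·4+(1-p)·0 ⇒ p(-4) = (1-p)(-10) ⇒ p = 5/7

P1 mixes 5/7 on A; P2 mixes 3/7 on P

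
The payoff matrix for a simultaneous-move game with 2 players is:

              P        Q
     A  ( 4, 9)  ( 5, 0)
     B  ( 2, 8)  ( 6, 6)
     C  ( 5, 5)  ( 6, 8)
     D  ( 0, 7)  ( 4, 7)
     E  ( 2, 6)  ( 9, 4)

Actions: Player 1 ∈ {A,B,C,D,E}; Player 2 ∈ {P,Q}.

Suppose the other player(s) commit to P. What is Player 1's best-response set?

P1 best: {C}

u_1(A vs P) = 4
u_1(B vs P) = 2
u_1(C vs P) = 5
u_1(D vs P) = 0
u_1(E vs P) = 2
max payoff 5 at {C}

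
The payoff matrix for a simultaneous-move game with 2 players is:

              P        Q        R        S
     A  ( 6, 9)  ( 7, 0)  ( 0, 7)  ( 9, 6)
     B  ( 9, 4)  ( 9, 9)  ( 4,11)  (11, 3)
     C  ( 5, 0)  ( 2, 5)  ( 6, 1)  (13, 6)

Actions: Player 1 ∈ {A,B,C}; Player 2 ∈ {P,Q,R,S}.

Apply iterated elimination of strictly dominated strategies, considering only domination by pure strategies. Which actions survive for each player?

Survivors P1:{B,C} P2:{Q,R,S}

P1 drop A (B beats it: P:9>6 Q:9>7 R:4>0 S:11>9)
P2 drop P (Q beats it: B:9>4 C:5>0)
P1→{B,C} P2→{Q,R,S}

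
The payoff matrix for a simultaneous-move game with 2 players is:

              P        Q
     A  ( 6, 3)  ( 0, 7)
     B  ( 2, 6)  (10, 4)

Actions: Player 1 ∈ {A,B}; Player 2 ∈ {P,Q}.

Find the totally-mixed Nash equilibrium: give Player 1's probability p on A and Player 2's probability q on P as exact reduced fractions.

P1 indiff ⇒ q·6+(1-q)·0 = q·2+(1-q)·10 ⇒ q(4) = (1-q)(10) ⇒ q = 5/7
P2 indiff ⇒ p·3+(1-p)·6 = p·7+(1-p)·4 ⇒ p(-4) = (1-p)(-2) ⇒ p = 1/3

P1 mixes 1/3 on A; P2 mixes 5/7 on P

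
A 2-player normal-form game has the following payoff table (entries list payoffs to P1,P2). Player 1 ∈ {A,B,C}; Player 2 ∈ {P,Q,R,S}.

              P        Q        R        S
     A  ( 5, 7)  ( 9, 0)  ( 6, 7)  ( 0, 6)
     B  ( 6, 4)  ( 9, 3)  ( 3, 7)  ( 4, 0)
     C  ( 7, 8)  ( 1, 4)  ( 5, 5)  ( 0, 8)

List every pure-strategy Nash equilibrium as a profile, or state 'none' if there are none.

(A,P): not NE [P1→C gives 7>5]
(A,Q): not NE [P2→R gives 7>0]
(A,R): NE
(A,S): not NE [P1→B gives 4>0; P2→R gives 7>6]
(B,P): not NE [P1→C gives 7>6; P2→R gives 7>4]
(B,Q): not NE [P2→R gives 7>3]
(B,R): not NE [P1→A gives 6>3]
(B,S): not NE [P2→R gives 7>0]
(C,P): NE
(C,Q): not NE [P1→B gives 9>1; P2→S gives 8>4]
(C,R): not NE [P1→A gives 6>5; P2→S gives 8>5]
(C,S): not NE [P1→B gives 4>0]

NE set: (A,R), (C,P)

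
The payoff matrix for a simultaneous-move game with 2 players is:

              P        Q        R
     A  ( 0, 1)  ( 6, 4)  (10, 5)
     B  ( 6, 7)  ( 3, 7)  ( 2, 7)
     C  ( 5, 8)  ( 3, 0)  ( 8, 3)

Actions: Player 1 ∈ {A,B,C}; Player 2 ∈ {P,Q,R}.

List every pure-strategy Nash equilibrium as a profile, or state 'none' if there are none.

(A,P): not NE [P1→B gives 6>0; P2→R gives 5>1]
(A,Q): not NE [P2→R gives 5>4]
(A,R): NE
(B,P): NE
(B,Q): not NE [P1→A gives 6>3]
(B,R): not NE [P1→A gives 10>2]
(C,P): not NE [P1→B gives 6>5]
(C,Q): not NE [P1→A gives 6>3; P2→P gives 8>0]
(C,R): not NE [P1→A gives 10>8; P2→P gives 8>3]

PSNE = {(A,R), (B,P)}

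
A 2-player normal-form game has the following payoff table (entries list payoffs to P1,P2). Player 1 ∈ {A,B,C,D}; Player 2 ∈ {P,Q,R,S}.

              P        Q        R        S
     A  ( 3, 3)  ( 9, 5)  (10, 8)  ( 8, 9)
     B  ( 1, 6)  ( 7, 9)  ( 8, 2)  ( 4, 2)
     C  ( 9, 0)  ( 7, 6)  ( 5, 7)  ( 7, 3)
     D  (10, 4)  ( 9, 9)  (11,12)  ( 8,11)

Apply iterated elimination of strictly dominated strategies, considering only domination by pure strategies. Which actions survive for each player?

P1 drop B (A beats it: P:3>1 Q:9>7 R:10>8 S:8>4)
P1 drop C (D beats it: P:10>9 Q:9>7 R:11>5 S:8>7)
P2 drop P (Q beats it: A:5>3 D:9>4)
P2 drop Q (R beats it: A:8>5 D:12>9)
P1→{A,D} P2→{R,S}

IESDS → P1:{A,D} P2:{R,S}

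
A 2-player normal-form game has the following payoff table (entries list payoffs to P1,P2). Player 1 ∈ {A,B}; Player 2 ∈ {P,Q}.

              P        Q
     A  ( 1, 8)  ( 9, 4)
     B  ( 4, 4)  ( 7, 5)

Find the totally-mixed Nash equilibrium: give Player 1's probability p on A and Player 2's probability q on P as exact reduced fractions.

P1 indiff ⇒ q·1+(1-q)·9 = q·4+(1-q)·7 ⇒ q(-3) = (1-q)(-2) ⇒ q = 2/5
P2 indiff ⇒ p·8+(1-p)·4 = p·4+(1-p)·5 ⇒ p(4) = (1-p)(1) ⇒ p = 1/5

(p,q) = (1/5, 2/5)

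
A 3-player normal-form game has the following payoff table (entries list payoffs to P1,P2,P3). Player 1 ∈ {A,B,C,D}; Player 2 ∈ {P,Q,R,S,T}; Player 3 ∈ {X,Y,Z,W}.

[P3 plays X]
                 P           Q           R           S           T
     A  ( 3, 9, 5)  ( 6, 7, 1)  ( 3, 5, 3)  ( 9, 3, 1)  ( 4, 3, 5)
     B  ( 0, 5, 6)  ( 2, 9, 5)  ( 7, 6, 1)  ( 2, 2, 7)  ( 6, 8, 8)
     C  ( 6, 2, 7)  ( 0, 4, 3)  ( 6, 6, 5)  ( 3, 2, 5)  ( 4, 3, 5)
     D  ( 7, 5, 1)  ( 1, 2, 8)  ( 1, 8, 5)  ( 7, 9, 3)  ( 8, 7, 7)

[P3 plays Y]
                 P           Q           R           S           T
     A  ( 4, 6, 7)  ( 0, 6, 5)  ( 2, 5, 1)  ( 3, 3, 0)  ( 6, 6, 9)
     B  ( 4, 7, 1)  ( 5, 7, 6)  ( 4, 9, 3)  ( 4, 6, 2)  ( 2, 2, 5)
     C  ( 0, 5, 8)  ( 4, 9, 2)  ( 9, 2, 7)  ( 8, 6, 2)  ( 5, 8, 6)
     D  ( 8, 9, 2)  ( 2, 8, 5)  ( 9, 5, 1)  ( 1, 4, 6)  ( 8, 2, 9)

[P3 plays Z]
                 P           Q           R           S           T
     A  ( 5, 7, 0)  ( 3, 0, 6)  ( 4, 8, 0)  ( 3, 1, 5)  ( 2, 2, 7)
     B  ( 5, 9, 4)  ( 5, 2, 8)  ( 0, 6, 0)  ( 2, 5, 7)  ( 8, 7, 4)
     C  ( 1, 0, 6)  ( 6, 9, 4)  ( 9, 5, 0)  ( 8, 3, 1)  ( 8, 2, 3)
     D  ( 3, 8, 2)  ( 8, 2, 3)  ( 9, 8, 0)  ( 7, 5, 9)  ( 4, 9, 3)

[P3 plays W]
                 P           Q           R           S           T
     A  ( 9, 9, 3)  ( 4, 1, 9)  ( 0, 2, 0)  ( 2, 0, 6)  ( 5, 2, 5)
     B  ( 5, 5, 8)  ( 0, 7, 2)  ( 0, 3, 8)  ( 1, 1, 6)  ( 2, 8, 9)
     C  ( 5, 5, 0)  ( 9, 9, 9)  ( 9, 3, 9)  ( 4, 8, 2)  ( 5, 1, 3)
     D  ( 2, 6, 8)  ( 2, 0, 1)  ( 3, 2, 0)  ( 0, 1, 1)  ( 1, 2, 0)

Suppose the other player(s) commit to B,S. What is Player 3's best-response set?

argmax u_3 = {X,Z}

u_3(X vs B,S) = 7
u_3(Y vs B,S) = 2
u_3(Z vs B,S) = 7
u_3(W vs B,S) = 6
max payoff 7 at {X,Z}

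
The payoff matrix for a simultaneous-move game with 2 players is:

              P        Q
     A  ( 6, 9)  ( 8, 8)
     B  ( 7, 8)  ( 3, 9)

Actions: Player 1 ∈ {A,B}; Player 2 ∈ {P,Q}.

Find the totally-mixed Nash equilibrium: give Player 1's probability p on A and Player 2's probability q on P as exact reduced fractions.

p=1/2, q=5/6

P1 indiff ⇒ q·6+(1-q)·8 = q·7+(1-q)·3 ⇒ q(-1) = (1-q)(-5) ⇒ q = 5/6
P2 indiff ⇒ p·9+(1-p)·8 = p·8+(1-p)·9 ⇒ p(1) = (1-p)(1) ⇒ p = 1/2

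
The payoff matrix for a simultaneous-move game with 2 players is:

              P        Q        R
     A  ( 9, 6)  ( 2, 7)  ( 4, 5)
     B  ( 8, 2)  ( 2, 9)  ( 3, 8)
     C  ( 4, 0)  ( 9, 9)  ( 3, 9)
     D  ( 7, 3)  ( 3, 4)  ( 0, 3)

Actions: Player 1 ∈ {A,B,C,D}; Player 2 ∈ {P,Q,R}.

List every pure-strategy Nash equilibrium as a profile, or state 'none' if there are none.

PSNE = {(C,Q)}

(A,P): not NE [P2→Q gives 7>6]
(A,Q): not NE [P1→C gives 9>2]
(A,R): not NE [P2→Q gives 7>5]
(B,P): not NE [P1→A gives 9>8; P2→Q gives 9>2]
(B,Q): not NE [P1→C gives 9>2]
(B,R): not NE [P1→A gives 4>3; P2→Q gives 9>8]
(C,P): not NE [P1→A gives 9>4; P2→R gives 9>0]
(C,Q): NE
(C,R): not NE [P1→A gives 4>3]
(D,P): not NE [P1→A gives 9>7; P2→Q gives 4>3]
(D,Q): not NE [P1→C gives 9>3]
(D,R): not NE [P1→A gives 4>0; P2→Q gives 4>3]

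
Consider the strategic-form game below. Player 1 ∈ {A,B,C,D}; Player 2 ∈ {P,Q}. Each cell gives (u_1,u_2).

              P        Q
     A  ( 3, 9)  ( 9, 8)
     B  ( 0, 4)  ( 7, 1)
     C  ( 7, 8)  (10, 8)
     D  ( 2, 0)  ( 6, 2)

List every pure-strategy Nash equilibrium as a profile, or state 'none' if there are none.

(A,P): not NE [P1→C gives 7>3]
(A,Q): not NE [P1→C gives 10>9; P2→P gives 9>8]
(B,P): not NE [P1→C gives 7>0]
(B,Q): not NE [P1→C gives 10>7; P2→P gives 4>1]
(C,P): NE
(C,Q): NE
(D,P): not NE [P1→C gives 7>2; P2→Q gives 2>0]
(D,Q): not NE [P1→C gives 10>6]

PSNE = {(C,P), (C,Q)}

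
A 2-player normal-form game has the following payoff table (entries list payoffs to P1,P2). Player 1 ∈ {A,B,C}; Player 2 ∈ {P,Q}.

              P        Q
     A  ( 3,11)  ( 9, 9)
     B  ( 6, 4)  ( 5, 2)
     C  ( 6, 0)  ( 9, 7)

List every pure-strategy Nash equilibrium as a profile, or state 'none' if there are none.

NE set: (B,P), (C,Q)

(A,P): not NE [P1→C gives 6>3]
(A,Q): not NE [P2→P gives 11>9]
(B,P): NE
(B,Q): not NE [P1→C gives 9>5; P2→P gives 4>2]
(C,P): not NE [P2→Q gives 7>0]
(C,Q): NE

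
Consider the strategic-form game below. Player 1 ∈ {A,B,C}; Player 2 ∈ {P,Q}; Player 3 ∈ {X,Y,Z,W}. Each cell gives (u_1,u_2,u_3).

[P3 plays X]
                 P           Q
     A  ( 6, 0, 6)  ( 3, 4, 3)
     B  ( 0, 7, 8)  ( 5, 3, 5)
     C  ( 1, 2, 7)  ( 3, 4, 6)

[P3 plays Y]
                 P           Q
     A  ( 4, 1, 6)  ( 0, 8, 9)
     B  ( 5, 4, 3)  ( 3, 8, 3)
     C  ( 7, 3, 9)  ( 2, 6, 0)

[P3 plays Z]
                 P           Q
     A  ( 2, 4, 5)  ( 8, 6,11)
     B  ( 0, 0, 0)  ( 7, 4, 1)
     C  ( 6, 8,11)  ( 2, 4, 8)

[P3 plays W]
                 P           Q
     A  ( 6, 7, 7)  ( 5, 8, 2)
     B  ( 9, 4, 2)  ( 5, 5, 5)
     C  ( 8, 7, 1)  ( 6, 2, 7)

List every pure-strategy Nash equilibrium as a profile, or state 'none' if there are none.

(A,P,X): not NE [P2→Q gives 4>0; P3→W gives 7>6]
(A,P,Y): not NE [P1→C gives 7>4; P2→Q gives 8>1; P3→W gives 7>6]
(A,P,Z): not NE [P1→C gives 6>2; P2→Q gives 6>4; P3→W gives 7>5]
(A,P,W): not NE [P1→B gives 9>6; P2→Q gives 8>7]
(A,Q,X): not NE [P1→B gives 5>3; P3→Z gives 11>3]
(A,Q,Y): not NE [P1→B gives 3>0; P3→Z gives 11>9]
(A,Q,Z): NE
(A,Q,W): not NE [P1→C gives 6>5; P3→Z gives 11>2]
(B,P,X): not NE [P1→A gives 6>0]
(B,P,Y): not NE [P1→C gives 7>5; P2→Q gives 8>4; P3→X gives 8>3]
(B,P,Z): not NE [P1→C gives 6>0; P2→Q gives 4>0; P3→X gives 8>0]
(B,P,W): not NE [P2→Q gives 5>4; P3→X gives 8>2]
(B,Q,X): not NE [P2→P gives 7>3]
(B,Q,Y): not NE [P3→W gives 5>3]
(B,Q,Z): not NE [P1→A gives 8>7; P3→W gives 5>1]
(B,Q,W): not NE [P1→C gives 6>5]
(C,P,X): not NE [P1→A gives 6>1; P2→Q gives 4>2; P3→Z gives 11>7]
(C,P,Y): not NE [P2→Q gives 6>3; P3→Z gives 11>9]
(C,P,Z): NE
(C,P,W): not NE [P1→B gives 9>8; P3→Z gives 11>1]
(C,Q,X): not NE [P1→B gives 5>3; P3→Z gives 8>6]
(C,Q,Y): not NE [P1→B gives 3>2; P3→Z gives 8>0]
(C,Q,Z): not NE [P1→A gives 8>2; P2→P gives 8>4]
(C,Q,W): not NE [P2→P gives 7>2; P3→Z gives 8>7]

PSNE = {(A,Q,Z), (C,P,Z)}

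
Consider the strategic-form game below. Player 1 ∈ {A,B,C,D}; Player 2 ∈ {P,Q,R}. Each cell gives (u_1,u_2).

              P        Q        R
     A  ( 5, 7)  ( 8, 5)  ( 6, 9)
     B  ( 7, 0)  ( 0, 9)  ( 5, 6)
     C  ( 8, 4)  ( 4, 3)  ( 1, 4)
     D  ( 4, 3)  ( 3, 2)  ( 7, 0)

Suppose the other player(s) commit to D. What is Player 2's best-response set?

P2 best: {P}

u_2(P vs D) = 3
u_2(Q vs D) = 2
u_2(R vs D) = 0
max payoff 3 at {P}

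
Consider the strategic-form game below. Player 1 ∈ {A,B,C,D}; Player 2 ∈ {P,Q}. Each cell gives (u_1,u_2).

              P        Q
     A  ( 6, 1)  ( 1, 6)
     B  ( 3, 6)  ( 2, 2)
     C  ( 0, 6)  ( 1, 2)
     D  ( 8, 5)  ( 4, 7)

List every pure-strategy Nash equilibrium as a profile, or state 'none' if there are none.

(A,P): not NE [P1→D gives 8>6; P2→Q gives 6>1]
(A,Q): not NE [P1→D gives 4>1]
(B,P): not NE [P1→D gives 8>3]
(B,Q): not NE [P1→D gives 4>2; P2→P gives 6>2]
(C,P): not NE [P1→D gives 8>0]
(C,Q): not NE [P1→D gives 4>1; P2→P gives 6>2]
(D,P): not NE [P2→Q gives 7>5]
(D,Q): NE

Nash profiles: (D,Q)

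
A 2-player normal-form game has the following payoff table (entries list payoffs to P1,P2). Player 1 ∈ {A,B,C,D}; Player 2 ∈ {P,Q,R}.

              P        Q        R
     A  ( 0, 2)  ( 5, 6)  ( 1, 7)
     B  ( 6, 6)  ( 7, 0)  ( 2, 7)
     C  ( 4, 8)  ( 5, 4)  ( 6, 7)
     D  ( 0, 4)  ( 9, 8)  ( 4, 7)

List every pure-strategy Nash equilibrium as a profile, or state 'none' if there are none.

(A,P): not NE [P1→B gives 6>0; P2→R gives 7>2]
(A,Q): not NE [P1→D gives 9>5; P2→R gives 7>6]
(A,R): not NE [P1→C gives 6>1]
(B,P): not NE [P2→R gives 7>6]
(B,Q): not NE [P1→D gives 9>7; P2→R gives 7>0]
(B,R): not NE [P1→C gives 6>2]
(C,P): not NE [P1→B gives 6>4]
(C,Q): not NE [P1→D gives 9>5; P2→P gives 8>4]
(C,R): not NE [P2→P gives 8>7]
(D,P): not NE [P1→B gives 6>0; P2→Q gives 8>4]
(D,Q): NE
(D,R): not NE [P1→C gives 6>4; P2→Q gives 8>7]

Nash profiles: (D,Q)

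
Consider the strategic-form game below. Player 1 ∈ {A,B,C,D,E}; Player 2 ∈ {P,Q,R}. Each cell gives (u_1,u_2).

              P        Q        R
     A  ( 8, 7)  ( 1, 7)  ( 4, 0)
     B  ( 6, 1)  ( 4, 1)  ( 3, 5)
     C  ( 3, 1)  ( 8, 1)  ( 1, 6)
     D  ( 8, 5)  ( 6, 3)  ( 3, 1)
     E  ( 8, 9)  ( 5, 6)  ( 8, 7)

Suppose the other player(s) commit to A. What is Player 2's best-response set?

P2 best: {P,Q}

u_2(P vs A) = 7
u_2(Q vs A) = 7
u_2(R vs A) = 0
max payoff 7 at {P,Q}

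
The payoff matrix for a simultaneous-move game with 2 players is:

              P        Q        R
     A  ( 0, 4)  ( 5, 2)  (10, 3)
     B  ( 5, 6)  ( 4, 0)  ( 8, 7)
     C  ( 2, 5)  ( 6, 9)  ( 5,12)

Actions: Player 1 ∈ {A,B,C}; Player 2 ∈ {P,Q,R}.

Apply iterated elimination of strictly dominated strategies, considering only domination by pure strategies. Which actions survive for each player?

P2 drop Q (R beats it: A:3>2 B:7>0 C:12>9)
P1 drop C (B beats it: P:5>2 R:8>5)
P1→{A,B} P2→{P,R}

IESDS → P1:{A,B} P2:{P,R}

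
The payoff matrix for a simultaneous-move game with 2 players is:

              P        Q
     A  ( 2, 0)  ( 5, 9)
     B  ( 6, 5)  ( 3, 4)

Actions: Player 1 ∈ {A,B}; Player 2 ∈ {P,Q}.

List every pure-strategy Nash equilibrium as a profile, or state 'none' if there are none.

Nash profiles: (A,Q), (B,P)

(A,P): not NE [P1→B gives 6>2; P2→Q gives 9>0]
(A,Q): NE
(B,P): NE
(B,Q): not NE [P1→A gives 5>3; P2→P gives 5>4]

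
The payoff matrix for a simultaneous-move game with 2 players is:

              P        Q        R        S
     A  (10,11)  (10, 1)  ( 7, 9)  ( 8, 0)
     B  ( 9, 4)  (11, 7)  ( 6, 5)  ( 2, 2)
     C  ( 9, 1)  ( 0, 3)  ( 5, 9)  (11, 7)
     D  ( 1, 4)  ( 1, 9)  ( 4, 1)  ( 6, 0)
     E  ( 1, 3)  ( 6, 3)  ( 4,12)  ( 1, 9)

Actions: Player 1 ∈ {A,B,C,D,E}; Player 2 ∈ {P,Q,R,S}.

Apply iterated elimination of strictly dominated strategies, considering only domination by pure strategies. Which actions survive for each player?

IESDS → P1:{A,B} P2:{P,Q,R}

P1 drop D (A beats it: P:10>1 Q:10>1 R:7>4 S:8>6)
P1 drop E (A beats it: P:10>1 Q:10>6 R:7>4 S:8>1)
P2 drop S (R beats it: A:9>0 B:5>2 C:9>7)
P1 drop C (A beats it: P:10>9 Q:10>0 R:7>5)
P1→{A,B} P2→{P,Q,R}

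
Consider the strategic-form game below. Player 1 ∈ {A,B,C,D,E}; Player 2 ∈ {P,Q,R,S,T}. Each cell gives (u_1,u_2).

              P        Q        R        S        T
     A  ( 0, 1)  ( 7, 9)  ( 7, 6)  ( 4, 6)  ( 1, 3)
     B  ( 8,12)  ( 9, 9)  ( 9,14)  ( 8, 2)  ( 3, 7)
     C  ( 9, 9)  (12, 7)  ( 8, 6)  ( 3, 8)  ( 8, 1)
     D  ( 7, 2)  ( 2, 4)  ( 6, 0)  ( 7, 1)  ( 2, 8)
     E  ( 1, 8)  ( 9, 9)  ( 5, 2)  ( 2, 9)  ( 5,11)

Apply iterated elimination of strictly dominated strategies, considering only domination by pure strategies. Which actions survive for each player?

IESDS → P1:{B,C} P2:{P,R}

P1 drop A (B beats it: P:8>0 Q:9>7 R:9>7 S:8>4 T:3>1)
P1 drop D (B beats it: P:8>7 Q:9>2 R:9>6 S:8>7 T:3>2)
P1 drop E (C beats it: P:9>1 Q:12>9 R:8>5 S:3>2 T:8>5)
P2 drop Q (P beats it: B:12>9 C:9>7)
P2 drop S (P beats it: B:12>2 C:9>8)
P2 drop T (P beats it: B:12>7 C:9>1)
P1→{B,C} P2→{P,R}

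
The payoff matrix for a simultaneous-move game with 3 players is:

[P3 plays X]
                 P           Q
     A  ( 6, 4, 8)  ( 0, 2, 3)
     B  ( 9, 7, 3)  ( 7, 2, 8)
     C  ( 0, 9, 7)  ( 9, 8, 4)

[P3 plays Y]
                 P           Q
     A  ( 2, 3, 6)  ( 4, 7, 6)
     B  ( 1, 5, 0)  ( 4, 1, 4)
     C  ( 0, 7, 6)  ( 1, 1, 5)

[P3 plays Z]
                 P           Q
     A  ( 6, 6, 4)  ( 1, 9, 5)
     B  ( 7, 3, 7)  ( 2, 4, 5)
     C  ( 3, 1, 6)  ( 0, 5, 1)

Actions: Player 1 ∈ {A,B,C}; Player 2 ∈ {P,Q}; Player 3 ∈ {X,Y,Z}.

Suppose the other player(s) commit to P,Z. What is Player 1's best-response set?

u_1(A vs P,Z) = 6
u_1(B vs P,Z) = 7
u_1(C vs P,Z) = 3
max payoff 7 at {B}

BR_1 = {B}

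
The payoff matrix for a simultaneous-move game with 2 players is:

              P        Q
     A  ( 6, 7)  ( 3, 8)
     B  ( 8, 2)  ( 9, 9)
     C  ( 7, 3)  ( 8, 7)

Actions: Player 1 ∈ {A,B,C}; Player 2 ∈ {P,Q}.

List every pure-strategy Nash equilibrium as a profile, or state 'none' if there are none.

(A,P): not NE [P1→B gives 8>6; P2→Q gives 8>7]
(A,Q): not NE [P1→B gives 9>3]
(B,P): not NE [P2→Q gives 9>2]
(B,Q): NE
(C,P): not NE [P1→B gives 8>7; P2→Q gives 7>3]
(C,Q): not NE [P1→B gives 9>8]

NE set: (B,Q)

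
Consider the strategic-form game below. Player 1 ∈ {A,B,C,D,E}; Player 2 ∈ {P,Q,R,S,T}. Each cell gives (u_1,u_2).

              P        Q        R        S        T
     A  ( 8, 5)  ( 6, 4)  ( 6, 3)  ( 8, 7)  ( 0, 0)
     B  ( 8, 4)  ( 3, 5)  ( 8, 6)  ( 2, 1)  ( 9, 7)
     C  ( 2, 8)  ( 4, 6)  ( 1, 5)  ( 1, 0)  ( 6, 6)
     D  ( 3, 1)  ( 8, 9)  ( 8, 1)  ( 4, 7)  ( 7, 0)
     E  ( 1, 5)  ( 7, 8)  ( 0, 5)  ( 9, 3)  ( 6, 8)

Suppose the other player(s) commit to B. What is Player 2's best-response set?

argmax u_2 = {T}

u_2(P vs B) = 4
u_2(Q vs B) = 5
u_2(R vs B) = 6
u_2(S vs B) = 1
u_2(T vs B) = 7
max payoff 7 at {T}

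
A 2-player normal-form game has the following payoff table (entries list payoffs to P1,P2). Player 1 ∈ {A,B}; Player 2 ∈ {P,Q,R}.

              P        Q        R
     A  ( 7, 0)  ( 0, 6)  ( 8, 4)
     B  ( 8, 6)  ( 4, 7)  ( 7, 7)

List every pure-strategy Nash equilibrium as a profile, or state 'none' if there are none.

PSNE = {(B,Q)}

(A,P): not NE [P1→B gives 8>7; P2→Q gives 6>0]
(A,Q): not NE [P1→B gives 4>0]
(A,R): not NE [P2→Q gives 6>4]
(B,P): not NE [P2→R gives 7>6]
(B,Q): NE
(B,R): not NE [P1→A gives 8>7]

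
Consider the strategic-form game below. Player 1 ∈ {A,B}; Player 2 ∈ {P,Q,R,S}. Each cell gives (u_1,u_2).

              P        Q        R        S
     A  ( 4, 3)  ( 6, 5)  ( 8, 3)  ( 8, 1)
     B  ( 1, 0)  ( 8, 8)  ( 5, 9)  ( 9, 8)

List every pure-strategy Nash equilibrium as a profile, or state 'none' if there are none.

(A,P): not NE [P2→Q gives 5>3]
(A,Q): not NE [P1→B gives 8>6]
(A,R): not NE [P2→Q gives 5>3]
(A,S): not NE [P1→B gives 9>8; P2→Q gives 5>1]
(B,P): not NE [P1→A gives 4>1; P2→R gives 9>0]
(B,Q): not NE [P2→R gives 9>8]
(B,R): not NE [P1→A gives 8>5]
(B,S): not NE [P2→R gives 9>8]

Equilibria: none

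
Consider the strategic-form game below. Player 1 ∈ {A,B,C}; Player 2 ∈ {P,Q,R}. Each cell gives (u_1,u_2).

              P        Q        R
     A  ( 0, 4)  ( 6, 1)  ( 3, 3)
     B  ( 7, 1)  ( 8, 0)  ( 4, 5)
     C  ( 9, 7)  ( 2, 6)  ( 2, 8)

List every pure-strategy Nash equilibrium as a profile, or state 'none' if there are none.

PSNE = {(B,R)}

(A,P): not NE [P1→C gives 9>0]
(A,Q): not NE [P1→B gives 8>6; P2→P gives 4>1]
(A,R): not NE [P1→B gives 4>3; P2→P gives 4>3]
(B,P): not NE [P1→C gives 9>7; P2→R gives 5>1]
(B,Q): not NE [P2→R gives 5>0]
(B,R): NE
(C,P): not NE [P2→R gives 8>7]
(C,Q): not NE [P1→B gives 8>2; P2→R gives 8>6]
(C,R): not NE [P1→B gives 4>2]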